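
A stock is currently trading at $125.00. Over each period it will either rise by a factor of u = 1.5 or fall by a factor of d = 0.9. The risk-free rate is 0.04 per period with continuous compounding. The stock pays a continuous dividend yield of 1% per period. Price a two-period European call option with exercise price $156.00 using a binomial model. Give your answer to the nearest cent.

$9.47

Per-period risk-free factor R = e^0.04 = 1.0408; dividend-adjusted growth = e^(0.04−0.01) = 1.0305.
Risk-neutral probability p = (1.0305 − 0.9)/(1.5 − 0.9) = 0.1305/0.6000 = 0.2174
Terminal stock prices: S_uu = 281.2, S_ud = 168.8, S_dd = 101.2
Terminal payoffs (S − K): max(125.2, 0) = 125.2, max(12.75, 0) = 12.75, max(-54.75, 0) = 0
Node u (S = 187.5): V_u = e^(−0.04)·[0.2174·125.2500 + 0.7826·12.7500] = 35.7512
Node d (S = 112.5): V_d = e^(−0.04)·[0.2174·12.7500 + 0.7826·0.0000] = 2.6635
Node 0 (S = 125): V_0 = e^(−0.04)·[0.2174·35.7512 + 0.7826·2.6635] = 9.4710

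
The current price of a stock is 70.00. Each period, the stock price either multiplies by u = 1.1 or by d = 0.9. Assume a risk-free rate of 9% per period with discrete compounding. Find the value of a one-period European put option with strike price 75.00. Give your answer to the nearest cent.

0.55

Risk-neutral probability p = (1 + 0.09 − 0.9)/(1.1 − 0.9) = 0.1900/0.2000 = 0.9500
Terminal stock prices: S_u = 77, S_d = 63
Terminal payoffs (K − S): max(-2, 0) = 0, max(12, 0) = 12
Node 0 (S = 70): V_0 = 1/1.09·[0.9500·0.0000 + 0.0500·12.0000] = 0.5505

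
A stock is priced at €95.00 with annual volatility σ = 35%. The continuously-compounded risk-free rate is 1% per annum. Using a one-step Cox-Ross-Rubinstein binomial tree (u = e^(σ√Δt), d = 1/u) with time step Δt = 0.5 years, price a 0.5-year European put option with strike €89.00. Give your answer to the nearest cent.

CRR parameters: u = e^(σ√Δt) = e^(0.35·√0.5) = 1.2808, d = 1/u = 0.7808
Per-period rate: rΔt = 0.01·0.5 = 0.005, so R = e^0.005 = 1.0050
Risk-neutral probability p = (e^0.005 − 0.7808)/(1.2808 − 0.7808) = 0.2243/0.5000 = 0.4485
Terminal stock prices: S_u = 121.7, S_d = 74.17
Terminal payoffs (K − S): max(-32.68, 0) = 0, max(14.83, 0) = 14.83
Node 0 (S = 95): V_0 = e^(−0.005)·[0.4485·0.0000 + 0.5515·14.8278] = 8.1372

€8.14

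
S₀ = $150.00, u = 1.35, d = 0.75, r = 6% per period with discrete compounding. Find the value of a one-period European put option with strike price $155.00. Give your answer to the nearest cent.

Risk-neutral probability p = (1 + 0.06 − 0.75)/(1.35 − 0.75) = 0.3100/0.6000 = 0.5167
Terminal stock prices: S_u = 202.5, S_d = 112.5
Terminal payoffs (K − S): max(-47.5, 0) = 0, max(42.5, 0) = 42.5
Node 0 (S = 150): V_0 = 1/1.06·[0.5167·0.0000 + 0.4833·42.5000] = 19.3789

$19.38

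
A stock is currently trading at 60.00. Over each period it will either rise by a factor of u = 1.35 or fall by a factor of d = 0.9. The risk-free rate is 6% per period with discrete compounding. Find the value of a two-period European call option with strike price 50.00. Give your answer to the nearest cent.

Risk-neutral probability p = (1 + 0.06 − 0.9)/(1.35 − 0.9) = 0.1600/0.4500 = 0.3556
Terminal stock prices: S_uu = 109.4, S_ud = 72.9, S_dd = 48.6
Terminal payoffs (S − K): max(59.35, 0) = 59.35, max(22.9, 0) = 22.9, max(-1.4, 0) = 0
Node u (S = 81): V_u = 1/1.06·[0.3556·59.3500 + 0.6444·22.9000] = 33.8302
Node d (S = 54): V_d = 1/1.06·[0.3556·22.9000 + 0.6444·0.0000] = 7.6813
Node 0 (S = 60): V_0 = 1/1.06·[0.3556·33.8302 + 0.6444·7.6813] = 16.0177

16.02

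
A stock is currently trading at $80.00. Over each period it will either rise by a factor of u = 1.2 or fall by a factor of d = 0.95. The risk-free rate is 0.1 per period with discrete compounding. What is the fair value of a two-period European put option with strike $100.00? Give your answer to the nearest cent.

$7.17

Risk-neutral probability p = (1 + 0.1 − 0.95)/(1.2 − 0.95) = 0.1500/0.2500 = 0.6000
Terminal stock prices: S_uu = 115.2, S_ud = 91.2, S_dd = 72.2
Terminal payoffs (K − S): max(-15.2, 0) = 0, max(8.8, 0) = 8.8, max(27.8, 0) = 27.8
Node u (S = 96): V_u = 1/1.1·[0.6000·0.0000 + 0.4000·8.8000] = 3.2000
Node d (S = 76): V_d = 1/1.1·[0.6000·8.8000 + 0.4000·27.8000] = 14.9091
Node 0 (S = 80): V_0 = 1/1.1·[0.6000·3.2000 + 0.4000·14.9091] = 7.1669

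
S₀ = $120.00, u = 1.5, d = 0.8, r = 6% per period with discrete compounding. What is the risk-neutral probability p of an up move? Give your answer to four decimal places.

Risk-neutral probability p = (1 + 0.06 − 0.8)/(1.5 − 0.8) = 0.2600/0.7000 = 0.3714

p = 0.3714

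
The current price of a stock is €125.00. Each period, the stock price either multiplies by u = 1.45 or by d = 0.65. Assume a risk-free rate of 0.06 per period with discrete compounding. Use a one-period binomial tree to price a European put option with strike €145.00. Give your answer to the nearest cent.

Risk-neutral probability p = (1 + 0.06 − 0.65)/(1.45 − 0.65) = 0.4100/0.8000 = 0.5125
Terminal stock prices: S_u = 181.2, S_d = 81.25
Terminal payoffs (K − S): max(-36.25, 0) = 0, max(63.75, 0) = 63.75
Node 0 (S = 125): V_0 = 1/1.06·[0.5125·0.0000 + 0.4875·63.7500] = 29.3190

€29.32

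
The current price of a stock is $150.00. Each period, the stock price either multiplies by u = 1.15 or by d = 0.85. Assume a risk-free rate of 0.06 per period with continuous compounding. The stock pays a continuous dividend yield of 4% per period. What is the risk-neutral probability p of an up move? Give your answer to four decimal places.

Per-period risk-free factor R = e^0.06 = 1.0618; dividend-adjusted growth = e^(0.06−0.04) = 1.0202.
Risk-neutral probability p = (1.0202 − 0.85)/(1.15 − 0.85) = 0.1702/0.3000 = 0.5673

p = 0.5673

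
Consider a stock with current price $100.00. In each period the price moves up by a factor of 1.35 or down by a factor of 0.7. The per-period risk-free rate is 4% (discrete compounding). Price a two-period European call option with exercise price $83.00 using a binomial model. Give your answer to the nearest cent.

Risk-neutral probability p = (1 + 0.04 − 0.7)/(1.35 − 0.7) = 0.3400/0.6500 = 0.5231
Terminal stock prices: S_uu = 182.3, S_ud = 94.5, S_dd = 49
Terminal payoffs (S − K): max(99.25, 0) = 99.25, max(11.5, 0) = 11.5, max(-34, 0) = 0
Node u (S = 135): V_u = 1/1.04·[0.5231·99.2500 + 0.4769·11.5000] = 55.1923
Node d (S = 70): V_d = 1/1.04·[0.5231·11.5000 + 0.4769·0.0000] = 5.7840
Node 0 (S = 100): V_0 = 1/1.04·[0.5231·55.1923 + 0.4769·5.7840] = 30.4119

$30.41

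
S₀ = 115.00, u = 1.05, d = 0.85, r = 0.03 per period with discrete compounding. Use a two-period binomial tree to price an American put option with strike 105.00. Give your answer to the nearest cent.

0.90

Risk-neutral probability p = (1 + 0.03 − 0.85)/(1.05 − 0.85) = 0.1800/0.2000 = 0.9000
Terminal stock prices: S_uu = 126.8, S_ud = 102.6, S_dd = 83.09
Terminal payoffs (K − S): max(-21.79, 0) = 0, max(2.362, 0) = 2.362, max(21.91, 0) = 21.91
Node u (S = 120.8): continuation = 1/1.03·[0.9000·0.0000 + 0.1000·2.3625] = 0.2294; exercise value = 0.0000 ≤ continuation, so V_u = 0.2294
Node d (S = 97.75): continuation = 1/1.03·[0.9000·2.3625 + 0.1000·21.9125] = 4.1917; exercise value = 7.2500 > continuation, so V_d = 7.2500 (exercise)
Node 0 (S = 115): continuation = 1/1.03·[0.9000·0.2294 + 0.1000·7.2500] = 0.9043; exercise value = 0.0000 ≤ continuation, so V_0 = 0.9043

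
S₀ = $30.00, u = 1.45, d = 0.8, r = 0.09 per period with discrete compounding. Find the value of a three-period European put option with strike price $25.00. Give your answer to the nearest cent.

$1.26

Risk-neutral probability p = (1 + 0.09 − 0.8)/(1.45 − 0.8) = 0.2900/0.6500 = 0.4462
Terminal stock prices: S_uuu = 91.46, S_uud = 50.46, S_udd = 27.84, S_ddd = 15.36
Terminal payoffs (K − S): max(-66.46, 0) = 0, max(-25.46, 0) = 0, max(-2.84, 0) = 0, max(9.64, 0) = 9.64
Node uu (S = 63.08): V_uu = 1/1.09·[0.4462·0.0000 + 0.5538·0.0000] = 0.0000
Node ud (S = 34.8): V_ud = 1/1.09·[0.4462·0.0000 + 0.5538·0.0000] = 0.0000
Node dd (S = 19.2): V_dd = 1/1.09·[0.4462·0.0000 + 0.5538·9.6400] = 4.8982
Node u (S = 43.5): V_u = 1/1.09·[0.4462·0.0000 + 0.5538·0.0000] = 0.0000
Node d (S = 24): V_d = 1/1.09·[0.4462·0.0000 + 0.5538·4.8982] = 2.4889
Node 0 (S = 30): V_0 = 1/1.09·[0.4462·0.0000 + 0.5538·2.4889] = 1.2646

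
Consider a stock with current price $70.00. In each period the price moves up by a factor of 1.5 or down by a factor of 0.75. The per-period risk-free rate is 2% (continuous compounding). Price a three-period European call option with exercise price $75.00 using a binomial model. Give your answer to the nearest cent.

Risk-neutral probability p = (e^0.02 − 0.75)/(1.5 − 0.75) = 0.2702/0.7500 = 0.3603
Terminal stock prices: S_uuu = 236.2, S_uud = 118.1, S_udd = 59.06, S_ddd = 29.53
Terminal payoffs (S − K): max(161.2, 0) = 161.2, max(43.12, 0) = 43.12, max(-15.94, 0) = 0, max(-45.47, 0) = 0
Node uu (S = 157.5): V_uu = e^(−0.02)·[0.3603·161.2500 + 0.6397·43.1250] = 83.9851
Node ud (S = 78.75): V_ud = e^(−0.02)·[0.3603·43.1250 + 0.6397·0.0000] = 15.2289
Node dd (S = 39.38): V_dd = e^(−0.02)·[0.3603·0.0000 + 0.6397·0.0000] = 0.0000
Node u (S = 105): V_u = e^(−0.02)·[0.3603·83.9851 + 0.6397·15.2289] = 39.2076
Node d (S = 52.5): V_d = e^(−0.02)·[0.3603·15.2289 + 0.6397·0.0000] = 5.3779
Node 0 (S = 70): V_0 = e^(−0.02)·[0.3603·39.2076 + 0.6397·5.3779] = 17.2178

$17.22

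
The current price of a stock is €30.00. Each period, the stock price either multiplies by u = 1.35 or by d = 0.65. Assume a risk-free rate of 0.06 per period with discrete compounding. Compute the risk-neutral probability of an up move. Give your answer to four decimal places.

Risk-neutral probability p = (1 + 0.06 − 0.65)/(1.35 − 0.65) = 0.4100/0.7000 = 0.5857

p = 0.5857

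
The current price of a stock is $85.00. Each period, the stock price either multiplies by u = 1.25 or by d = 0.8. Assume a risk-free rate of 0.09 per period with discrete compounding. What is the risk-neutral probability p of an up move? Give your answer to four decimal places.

p = 0.6444

Risk-neutral probability p = (1 + 0.09 − 0.8)/(1.25 − 0.8) = 0.2900/0.4500 = 0.6444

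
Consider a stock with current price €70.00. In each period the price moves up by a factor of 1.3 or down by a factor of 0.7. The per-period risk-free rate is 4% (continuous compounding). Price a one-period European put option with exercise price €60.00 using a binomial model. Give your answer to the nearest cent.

€4.57

Risk-neutral probability p = (e^0.04 − 0.7)/(1.3 − 0.7) = 0.3408/0.6000 = 0.5680
Terminal stock prices: S_u = 91, S_d = 49
Terminal payoffs (K − S): max(-31, 0) = 0, max(11, 0) = 11
Node 0 (S = 70): V_0 = e^(−0.04)·[0.5680·0.0000 + 0.4320·11.0000] = 4.5655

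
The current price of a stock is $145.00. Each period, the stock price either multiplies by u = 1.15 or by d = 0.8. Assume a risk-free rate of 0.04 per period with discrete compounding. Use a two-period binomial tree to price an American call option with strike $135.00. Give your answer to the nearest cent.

$24.68

Risk-neutral probability p = (1 + 0.04 − 0.8)/(1.15 − 0.8) = 0.2400/0.3500 = 0.6857
Terminal stock prices: S_uu = 191.8, S_ud = 133.4, S_dd = 92.8
Terminal payoffs (S − K): max(56.76, 0) = 56.76, max(-1.6, 0) = 0, max(-42.2, 0) = 0
Node u (S = 166.8): continuation = 1/1.04·[0.6857·56.7625 + 0.3143·0.0000] = 37.4258; exercise value = 31.7500 ≤ continuation, so V_u = 37.4258
Node d (S = 116): continuation = 1/1.04·[0.6857·0.0000 + 0.3143·0.0000] = 0.0000; exercise value = 0.0000 ≤ continuation, so V_d = 0.0000
Node 0 (S = 145): continuation = 1/1.04·[0.6857·37.4258 + 0.3143·0.0000] = 24.6764; exercise value = 10.0000 ≤ continuation, so V_0 = 24.6764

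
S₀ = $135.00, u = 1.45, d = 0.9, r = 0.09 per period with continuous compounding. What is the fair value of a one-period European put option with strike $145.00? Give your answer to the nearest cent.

$13.89

Risk-neutral probability p = (e^0.09 − 0.9)/(1.45 − 0.9) = 0.1942/0.5500 = 0.3530
Terminal stock prices: S_u = 195.8, S_d = 121.5
Terminal payoffs (K − S): max(-50.75, 0) = 0, max(23.5, 0) = 23.5
Node 0 (S = 135): V_0 = e^(−0.09)·[0.3530·0.0000 + 0.6470·23.5000] = 13.8949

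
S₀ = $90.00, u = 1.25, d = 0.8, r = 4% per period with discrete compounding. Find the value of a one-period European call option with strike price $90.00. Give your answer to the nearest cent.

$11.54

Risk-neutral probability p = (1 + 0.04 − 0.8)/(1.25 − 0.8) = 0.2400/0.4500 = 0.5333
Terminal stock prices: S_u = 112.5, S_d = 72
Terminal payoffs (S − K): max(22.5, 0) = 22.5, max(-18, 0) = 0
Node 0 (S = 90): V_0 = 1/1.04·[0.5333·22.5000 + 0.4667·0.0000] = 11.5385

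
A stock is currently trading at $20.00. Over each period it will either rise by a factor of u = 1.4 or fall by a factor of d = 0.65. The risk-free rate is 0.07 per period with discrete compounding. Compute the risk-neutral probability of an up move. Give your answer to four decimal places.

p = 0.5600

Risk-neutral probability p = (1 + 0.07 − 0.65)/(1.4 − 0.65) = 0.4200/0.7500 = 0.5600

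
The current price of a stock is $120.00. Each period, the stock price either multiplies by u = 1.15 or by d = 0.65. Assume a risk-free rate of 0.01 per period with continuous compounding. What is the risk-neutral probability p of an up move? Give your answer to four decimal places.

Risk-neutral probability p = (e^0.01 − 0.65)/(1.15 − 0.65) = 0.3601/0.5000 = 0.7201

p = 0.7201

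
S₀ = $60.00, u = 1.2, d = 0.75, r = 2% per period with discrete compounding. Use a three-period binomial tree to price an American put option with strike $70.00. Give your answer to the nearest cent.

Risk-neutral probability p = (1 + 0.02 − 0.75)/(1.2 − 0.75) = 0.2700/0.4500 = 0.6000
Terminal stock prices: S_uuu = 103.7, S_uud = 64.8, S_udd = 40.5, S_ddd = 25.31
Terminal payoffs (K − S): max(-33.68, 0) = 0, max(5.2, 0) = 5.2, max(29.5, 0) = 29.5, max(44.69, 0) = 44.69
Node uu (S = 86.4): continuation = 1/1.02·[0.6000·0.0000 + 0.4000·5.2000] = 2.0392; exercise value = 0.0000 ≤ continuation, so V_uu = 2.0392
Node ud (S = 54): continuation = 1/1.02·[0.6000·5.2000 + 0.4000·29.5000] = 14.6275; exercise value = 16.0000 > continuation, so V_ud = 16.0000 (exercise)
Node dd (S = 33.75): continuation = 1/1.02·[0.6000·29.5000 + 0.4000·44.6875] = 34.8775; exercise value = 36.2500 > continuation, so V_dd = 36.2500 (exercise)
Node u (S = 72): continuation = 1/1.02·[0.6000·2.0392 + 0.4000·16.0000] = 7.4740; exercise value = 0.0000 ≤ continuation, so V_u = 7.4740
Node d (S = 45): continuation = 1/1.02·[0.6000·16.0000 + 0.4000·36.2500] = 23.6275; exercise value = 25.0000 > continuation, so V_d = 25.0000 (exercise)
Node 0 (S = 60): continuation = 1/1.02·[0.6000·7.4740 + 0.4000·25.0000] = 14.2004; exercise value = 10.0000 ≤ continuation, so V_0 = 14.2004

$14.20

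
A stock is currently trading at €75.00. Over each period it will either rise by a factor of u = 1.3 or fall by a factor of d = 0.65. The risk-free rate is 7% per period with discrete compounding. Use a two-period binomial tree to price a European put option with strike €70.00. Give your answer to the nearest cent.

Risk-neutral probability p = (1 + 0.07 − 0.65)/(1.3 − 0.65) = 0.4200/0.6500 = 0.6462
Terminal stock prices: S_uu = 126.8, S_ud = 63.38, S_dd = 31.69
Terminal payoffs (K − S): max(-56.75, 0) = 0, max(6.625, 0) = 6.625, max(38.31, 0) = 38.31
Node u (S = 97.5): V_u = 1/1.07·[0.6462·0.0000 + 0.3538·6.6250] = 2.1909
Node d (S = 48.75): V_d = 1/1.07·[0.6462·6.6250 + 0.3538·38.3125] = 16.6706
Node 0 (S = 75): V_0 = 1/1.07·[0.6462·2.1909 + 0.3538·16.6706] = 6.8359

€6.84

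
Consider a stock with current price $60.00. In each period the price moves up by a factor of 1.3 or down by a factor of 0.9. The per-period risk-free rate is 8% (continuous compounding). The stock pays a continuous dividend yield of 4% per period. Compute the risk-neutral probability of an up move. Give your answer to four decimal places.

p = 0.3520

Per-period risk-free factor R = e^0.08 = 1.0833; dividend-adjusted growth = e^(0.08−0.04) = 1.0408.
Risk-neutral probability p = (1.0408 − 0.9)/(1.3 − 0.9) = 0.1408/0.4000 = 0.3520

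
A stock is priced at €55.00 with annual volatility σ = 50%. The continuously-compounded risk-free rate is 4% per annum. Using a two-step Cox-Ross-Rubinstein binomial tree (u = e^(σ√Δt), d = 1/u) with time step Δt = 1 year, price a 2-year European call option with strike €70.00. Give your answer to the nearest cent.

€12.74

CRR parameters: u = e^(σ√Δt) = e^(0.5·√1) = 1.6487, d = 1/u = 0.6065
Per-period rate: rΔt = 0.04·1 = 0.04, so R = e^0.04 = 1.0408
Risk-neutral probability p = (e^0.04 − 0.6065)/(1.6487 − 0.6065) = 0.4343/1.0422 = 0.4167
Terminal stock prices: S_uu = 149.5, S_ud = 55, S_dd = 20.23
Terminal payoffs (S − K): max(79.51, 0) = 79.51, max(-15, 0) = 0, max(-49.77, 0) = 0
Node u (S = 90.68): V_u = e^(−0.04)·[0.4167·79.5055 + 0.5833·0.0000] = 31.8308
Node d (S = 33.36): V_d = e^(−0.04)·[0.4167·0.0000 + 0.5833·0.0000] = 0.0000
Node 0 (S = 55): V_0 = e^(−0.04)·[0.4167·31.8308 + 0.5833·0.0000] = 12.7438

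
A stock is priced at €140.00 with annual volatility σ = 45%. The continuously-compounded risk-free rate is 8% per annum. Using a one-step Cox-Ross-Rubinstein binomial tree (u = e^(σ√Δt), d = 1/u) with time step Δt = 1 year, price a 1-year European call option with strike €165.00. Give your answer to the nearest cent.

€24.12

CRR parameters: u = e^(σ√Δt) = e^(0.45·√1) = 1.5683, d = 1/u = 0.6376
Per-period rate: rΔt = 0.08·1 = 0.08, so R = e^0.08 = 1.0833
Risk-neutral probability p = (e^0.08 − 0.6376)/(1.5683 − 0.6376) = 0.4457/0.9307 = 0.4789
Terminal stock prices: S_u = 219.6, S_d = 89.27
Terminal payoffs (S − K): max(54.56, 0) = 54.56, max(-75.73, 0) = 0
Node 0 (S = 140): V_0 = e^(−0.08)·[0.4789·54.5637 + 0.5211·0.0000] = 24.1191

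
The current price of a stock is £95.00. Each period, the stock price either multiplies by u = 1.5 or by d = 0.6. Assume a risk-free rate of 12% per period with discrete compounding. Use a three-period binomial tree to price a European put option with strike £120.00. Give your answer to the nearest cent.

£20.44

Risk-neutral probability p = (1 + 0.12 − 0.6)/(1.5 − 0.6) = 0.5200/0.9000 = 0.5778
Terminal stock prices: S_uuu = 320.6, S_uud = 128.2, S_udd = 51.3, S_ddd = 20.52
Terminal payoffs (K − S): max(-200.6, 0) = 0, max(-8.25, 0) = 0, max(68.7, 0) = 68.7, max(99.48, 0) = 99.48
Node uu (S = 213.8): V_uu = 1/1.12·[0.5778·0.0000 + 0.4222·0.0000] = 0.0000
Node ud (S = 85.5): V_ud = 1/1.12·[0.5778·0.0000 + 0.4222·68.7000] = 25.8988
Node dd (S = 34.2): V_dd = 1/1.12·[0.5778·68.7000 + 0.4222·99.4800] = 72.9429
Node u (S = 142.5): V_u = 1/1.12·[0.5778·0.0000 + 0.4222·25.8988] = 9.7634
Node d (S = 57): V_d = 1/1.12·[0.5778·25.8988 + 0.4222·72.9429] = 40.8588
Node 0 (S = 95): V_0 = 1/1.12·[0.5778·9.7634 + 0.4222·40.8588] = 20.4398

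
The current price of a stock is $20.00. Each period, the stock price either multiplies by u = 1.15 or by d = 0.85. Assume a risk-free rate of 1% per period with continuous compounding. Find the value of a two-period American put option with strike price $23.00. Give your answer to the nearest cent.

$3.61

Risk-neutral probability p = (e^0.01 − 0.85)/(1.15 − 0.85) = 0.1601/0.3000 = 0.5335
Terminal stock prices: S_uu = 26.45, S_ud = 19.55, S_dd = 14.45
Terminal payoffs (K − S): max(-3.45, 0) = 0, max(3.45, 0) = 3.45, max(8.55, 0) = 8.55
Node u (S = 23): continuation = e^(−0.01)·[0.5335·0.0000 + 0.4665·3.4500] = 1.5934; exercise value = 0.0000 ≤ continuation, so V_u = 1.5934
Node d (S = 17): continuation = e^(−0.01)·[0.5335·3.4500 + 0.4665·8.5500] = 5.7711; exercise value = 6.0000 > continuation, so V_d = 6.0000 (exercise)
Node 0 (S = 20): continuation = e^(−0.01)·[0.5335·1.5934 + 0.4665·6.0000] = 3.6128; exercise value = 3.0000 ≤ continuation, so V_0 = 3.6128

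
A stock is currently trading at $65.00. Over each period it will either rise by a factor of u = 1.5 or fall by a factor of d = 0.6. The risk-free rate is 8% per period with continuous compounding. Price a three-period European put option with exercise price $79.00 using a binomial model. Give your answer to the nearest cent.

$17.00

Risk-neutral probability p = (e^0.08 − 0.6)/(1.5 − 0.6) = 0.4833/0.9000 = 0.5370
Terminal stock prices: S_uuu = 219.4, S_uud = 87.75, S_udd = 35.1, S_ddd = 14.04
Terminal payoffs (K − S): max(-140.4, 0) = 0, max(-8.75, 0) = 0, max(43.9, 0) = 43.9, max(64.96, 0) = 64.96
Node uu (S = 146.2): V_uu = e^(−0.08)·[0.5370·0.0000 + 0.4630·0.0000] = 0.0000
Node ud (S = 58.5): V_ud = e^(−0.08)·[0.5370·0.0000 + 0.4630·43.9000] = 18.7636
Node dd (S = 23.4): V_dd = e^(−0.08)·[0.5370·43.9000 + 0.4630·64.9600] = 49.5262
Node u (S = 97.5): V_u = e^(−0.08)·[0.5370·0.0000 + 0.4630·18.7636] = 8.0199
Node d (S = 39): V_d = e^(−0.08)·[0.5370·18.7636 + 0.4630·49.5262] = 30.4694
Node 0 (S = 65): V_0 = e^(−0.08)·[0.5370·8.0199 + 0.4630·30.4694] = 16.9986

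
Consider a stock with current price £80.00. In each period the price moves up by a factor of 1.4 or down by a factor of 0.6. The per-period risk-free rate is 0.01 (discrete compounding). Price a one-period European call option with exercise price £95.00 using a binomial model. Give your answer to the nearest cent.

£8.63

Risk-neutral probability p = (1 + 0.01 − 0.6)/(1.4 − 0.6) = 0.4100/0.8000 = 0.5125
Terminal stock prices: S_u = 112, S_d = 48
Terminal payoffs (S − K): max(17, 0) = 17, max(-47, 0) = 0
Node 0 (S = 80): V_0 = 1/1.01·[0.5125·17.0000 + 0.4875·0.0000] = 8.6262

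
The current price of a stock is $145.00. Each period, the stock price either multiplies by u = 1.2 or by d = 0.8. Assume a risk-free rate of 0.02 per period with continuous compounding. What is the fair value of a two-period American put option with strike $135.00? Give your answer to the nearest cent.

Risk-neutral probability p = (e^0.02 − 0.8)/(1.2 − 0.8) = 0.2202/0.4000 = 0.5505
Terminal stock prices: S_uu = 208.8, S_ud = 139.2, S_dd = 92.8
Terminal payoffs (K − S): max(-73.8, 0) = 0, max(-4.2, 0) = 0, max(42.2, 0) = 42.2
Node u (S = 174): continuation = e^(−0.02)·[0.5505·0.0000 + 0.4495·0.0000] = 0.0000; exercise value = 0.0000 ≤ continuation, so V_u = 0.0000
Node d (S = 116): continuation = e^(−0.02)·[0.5505·0.0000 + 0.4495·42.2000] = 18.5932; exercise value = 19.0000 > continuation, so V_d = 19.0000 (exercise)
Node 0 (S = 145): continuation = e^(−0.02)·[0.5505·0.0000 + 0.4495·19.0000] = 8.3713; exercise value = 0.0000 ≤ continuation, so V_0 = 8.3713

$8.37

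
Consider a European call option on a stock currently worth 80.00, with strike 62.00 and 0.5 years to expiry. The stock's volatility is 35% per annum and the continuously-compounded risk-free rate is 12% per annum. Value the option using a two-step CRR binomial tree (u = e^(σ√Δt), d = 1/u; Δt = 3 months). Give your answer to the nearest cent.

CRR parameters: u = e^(σ√Δt) = e^(0.35·√0.25) = 1.1912, d = 1/u = 0.8395
Per-period rate: rΔt = 0.12·0.25 = 0.03, so R = e^0.03 = 1.0305
Risk-neutral probability p = (e^0.03 − 0.8395)/(1.1912 − 0.8395) = 0.1910/0.3518 = 0.5429
Terminal stock prices: S_uu = 113.5, S_ud = 80, S_dd = 56.38
Terminal payoffs (S − K): max(51.53, 0) = 51.53, max(18, 0) = 18, max(-5.625, 0) = 0
Node u (S = 95.3): V_u = e^(−0.03)·[0.5429·51.5254 + 0.4571·18.0000] = 35.1321
Node d (S = 67.16): V_d = e^(−0.03)·[0.5429·18.0000 + 0.4571·0.0000] = 9.4839
Node 0 (S = 80): V_0 = e^(−0.03)·[0.5429·35.1321 + 0.4571·9.4839] = 22.7173

22.72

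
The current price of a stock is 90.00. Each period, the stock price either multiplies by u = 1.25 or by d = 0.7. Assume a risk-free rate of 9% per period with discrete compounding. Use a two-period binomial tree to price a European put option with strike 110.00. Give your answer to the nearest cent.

15.55

Risk-neutral probability p = (1 + 0.09 − 0.7)/(1.25 − 0.7) = 0.3900/0.5500 = 0.7091
Terminal stock prices: S_uu = 140.6, S_ud = 78.75, S_dd = 44.1
Terminal payoffs (K − S): max(-30.62, 0) = 0, max(31.25, 0) = 31.25, max(65.9, 0) = 65.9
Node u (S = 112.5): V_u = 1/1.09·[0.7091·0.0000 + 0.2909·31.2500] = 8.3403
Node d (S = 63): V_d = 1/1.09·[0.7091·31.2500 + 0.2909·65.9000] = 37.9174
Node 0 (S = 90): V_0 = 1/1.09·[0.7091·8.3403 + 0.2909·37.9174] = 15.5455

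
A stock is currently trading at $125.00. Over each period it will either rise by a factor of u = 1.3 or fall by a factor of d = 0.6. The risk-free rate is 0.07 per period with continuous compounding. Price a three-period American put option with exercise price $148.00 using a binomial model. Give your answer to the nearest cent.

Risk-neutral probability p = (e^0.07 − 0.6)/(1.3 − 0.6) = 0.4725/0.7000 = 0.6750
Terminal stock prices: S_uuu = 274.6, S_uud = 126.8, S_udd = 58.5, S_ddd = 27
Terminal payoffs (K − S): max(-126.6, 0) = 0, max(21.25, 0) = 21.25, max(89.5, 0) = 89.5, max(121, 0) = 121
Node uu (S = 211.3): continuation = e^(−0.07)·[0.6750·0.0000 + 0.3250·21.2500] = 6.4391; exercise value = 0.0000 ≤ continuation, so V_uu = 6.4391
Node ud (S = 97.5): continuation = e^(−0.07)·[0.6750·21.2500 + 0.3250·89.5000] = 40.4943; exercise value = 50.5000 > continuation, so V_ud = 50.5000 (exercise)
Node dd (S = 45): continuation = e^(−0.07)·[0.6750·89.5000 + 0.3250·121.0000] = 92.9943; exercise value = 103.0000 > continuation, so V_dd = 103.0000 (exercise)
Node u (S = 162.5): continuation = e^(−0.07)·[0.6750·6.4391 + 0.3250·50.5000] = 19.3550; exercise value = 0.0000 ≤ continuation, so V_u = 19.3550
Node d (S = 75): continuation = e^(−0.07)·[0.6750·50.5000 + 0.3250·103.0000] = 62.9943; exercise value = 73.0000 > continuation, so V_d = 73.0000 (exercise)
Node 0 (S = 125): continuation = e^(−0.07)·[0.6750·19.3550 + 0.3250·73.0000] = 34.3018; exercise value = 23.0000 ≤ continuation, so V_0 = 34.3018

$34.30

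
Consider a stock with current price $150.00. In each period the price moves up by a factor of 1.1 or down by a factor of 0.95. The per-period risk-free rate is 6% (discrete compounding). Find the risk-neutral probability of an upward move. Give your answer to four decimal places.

Risk-neutral probability p = (1 + 0.06 − 0.95)/(1.1 − 0.95) = 0.1100/0.1500 = 0.7333

p = 0.7333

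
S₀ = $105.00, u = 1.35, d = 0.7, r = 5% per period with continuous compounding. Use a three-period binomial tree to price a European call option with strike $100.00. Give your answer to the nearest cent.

$33.28

Risk-neutral probability p = (e^0.05 − 0.7)/(1.35 − 0.7) = 0.3513/0.6500 = 0.5404
Terminal stock prices: S_uuu = 258.3, S_uud = 134, S_udd = 69.46, S_ddd = 36.01
Terminal payoffs (S − K): max(158.3, 0) = 158.3, max(33.95, 0) = 33.95, max(-30.54, 0) = 0, max(-63.99, 0) = 0
Node uu (S = 191.4): V_uu = e^(−0.05)·[0.5404·158.3394 + 0.4596·33.9538] = 96.2396
Node ud (S = 99.22): V_ud = e^(−0.05)·[0.5404·33.9538 + 0.4596·0.0000] = 17.4543
Node dd (S = 51.45): V_dd = e^(−0.05)·[0.5404·0.0000 + 0.4596·0.0000] = 0.0000
Node u (S = 141.8): V_u = e^(−0.05)·[0.5404·96.2396 + 0.4596·17.4543] = 57.1034
Node d (S = 73.5): V_d = e^(−0.05)·[0.5404·17.4543 + 0.4596·0.0000] = 8.9726
Node 0 (S = 105): V_0 = e^(−0.05)·[0.5404·57.1034 + 0.4596·8.9726] = 33.2772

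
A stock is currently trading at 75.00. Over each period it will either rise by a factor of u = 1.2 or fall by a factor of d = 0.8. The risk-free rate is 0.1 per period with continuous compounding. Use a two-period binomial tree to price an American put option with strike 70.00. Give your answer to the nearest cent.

Risk-neutral probability p = (e^0.1 − 0.8)/(1.2 − 0.8) = 0.3052/0.4000 = 0.7629
Terminal stock prices: S_uu = 108, S_ud = 72, S_dd = 48
Terminal payoffs (K − S): max(-38, 0) = 0, max(-2, 0) = 0, max(22, 0) = 22
Node u (S = 90): continuation = e^(−0.1)·[0.7629·0.0000 + 0.2371·0.0000] = 0.0000; exercise value = 0.0000 ≤ continuation, so V_u = 0.0000
Node d (S = 60): continuation = e^(−0.1)·[0.7629·0.0000 + 0.2371·22.0000] = 4.7193; exercise value = 10.0000 > continuation, so V_d = 10.0000 (exercise)
Node 0 (S = 75): continuation = e^(−0.1)·[0.7629·0.0000 + 0.2371·10.0000] = 2.1451; exercise value = 0.0000 ≤ continuation, so V_0 = 2.1451

2.15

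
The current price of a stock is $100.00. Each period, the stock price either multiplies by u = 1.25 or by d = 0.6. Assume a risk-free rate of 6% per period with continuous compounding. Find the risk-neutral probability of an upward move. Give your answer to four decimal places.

p = 0.7105

Risk-neutral probability p = (e^0.06 − 0.6)/(1.25 − 0.6) = 0.4618/0.6500 = 0.7105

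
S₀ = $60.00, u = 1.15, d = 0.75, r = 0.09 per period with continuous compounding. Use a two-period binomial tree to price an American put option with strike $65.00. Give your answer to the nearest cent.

$5.00

Risk-neutral probability p = (e^0.09 − 0.75)/(1.15 − 0.75) = 0.3442/0.4000 = 0.8604
Terminal stock prices: S_uu = 79.35, S_ud = 51.75, S_dd = 33.75
Terminal payoffs (K − S): max(-14.35, 0) = 0, max(13.25, 0) = 13.25, max(31.25, 0) = 31.25
Node u (S = 69): continuation = e^(−0.09)·[0.8604·0.0000 + 0.1396·13.2500] = 1.6901; exercise value = 0.0000 ≤ continuation, so V_u = 1.6901
Node d (S = 45): continuation = e^(−0.09)·[0.8604·13.2500 + 0.1396·31.2500] = 14.4055; exercise value = 20.0000 > continuation, so V_d = 20.0000 (exercise)
Node 0 (S = 60): continuation = e^(−0.09)·[0.8604·1.6901 + 0.1396·20.0000] = 3.8801; exercise value = 5.0000 > continuation, so V_0 = 5.0000 (exercise)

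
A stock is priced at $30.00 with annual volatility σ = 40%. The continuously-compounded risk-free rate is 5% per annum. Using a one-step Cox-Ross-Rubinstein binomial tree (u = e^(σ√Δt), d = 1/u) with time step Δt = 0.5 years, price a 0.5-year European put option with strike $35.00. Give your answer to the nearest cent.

$6.36

CRR parameters: u = e^(σ√Δt) = e^(0.4·√0.5) = 1.3269, d = 1/u = 0.7536
Per-period rate: rΔt = 0.05·0.5 = 0.025, so R = e^0.025 = 1.0253
Risk-neutral probability p = (e^0.025 − 0.7536)/(1.3269 − 0.7536) = 0.2717/0.5733 = 0.4739
Terminal stock prices: S_u = 39.81, S_d = 22.61
Terminal payoffs (K − S): max(-4.807, 0) = 0, max(12.39, 0) = 12.39
Node 0 (S = 30): V_0 = e^(−0.025)·[0.4739·0.0000 + 0.5261·12.3909] = 6.3577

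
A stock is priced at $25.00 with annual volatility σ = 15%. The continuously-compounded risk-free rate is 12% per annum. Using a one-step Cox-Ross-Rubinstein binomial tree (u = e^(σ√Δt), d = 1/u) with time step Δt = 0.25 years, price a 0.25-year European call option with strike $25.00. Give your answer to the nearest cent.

CRR parameters: u = e^(σ√Δt) = e^(0.15·√0.25) = 1.0779, d = 1/u = 0.9277
Per-period rate: rΔt = 0.12·0.25 = 0.03, so R = e^0.03 = 1.0305
Risk-neutral probability p = (e^0.03 − 0.9277)/(1.0779 − 0.9277) = 0.1027/0.1501 = 0.6841
Terminal stock prices: S_u = 26.95, S_d = 23.19
Terminal payoffs (S − K): max(1.947, 0) = 1.947, max(-1.806, 0) = 0
Node 0 (S = 25): V_0 = e^(−0.03)·[0.6841·1.9471 + 0.3159·0.0000] = 1.2926

$1.29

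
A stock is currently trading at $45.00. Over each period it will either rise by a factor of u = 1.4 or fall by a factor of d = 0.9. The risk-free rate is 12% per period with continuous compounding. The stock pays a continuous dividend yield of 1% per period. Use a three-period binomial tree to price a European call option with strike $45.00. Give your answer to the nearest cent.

Per-period risk-free factor R = e^0.12 = 1.1275; dividend-adjusted growth = e^(0.12−0.01) = 1.1163.
Risk-neutral probability p = (1.1163 − 0.9)/(1.4 − 0.9) = 0.2163/0.5000 = 0.4326
Terminal stock prices: S_uuu = 123.5, S_uud = 79.38, S_udd = 51.03, S_ddd = 32.81
Terminal payoffs (S − K): max(78.48, 0) = 78.48, max(34.38, 0) = 34.38, max(6.03, 0) = 6.03, max(-12.19, 0) = 0
Node uu (S = 88.2): V_uu = e^(−0.12)·[0.4326·78.4800 + 0.5674·34.3800] = 47.4110
Node ud (S = 56.7): V_ud = e^(−0.12)·[0.4326·34.3800 + 0.5674·6.0300] = 16.2244
Node dd (S = 36.45): V_dd = e^(−0.12)·[0.4326·6.0300 + 0.5674·0.0000] = 2.3134
Node u (S = 63): V_u = e^(−0.12)·[0.4326·47.4110 + 0.5674·16.2244] = 26.3543
Node d (S = 40.5): V_d = e^(−0.12)·[0.4326·16.2244 + 0.5674·2.3134] = 7.3886
Node 0 (S = 45): V_0 = e^(−0.12)·[0.4326·26.3543 + 0.5674·7.3886] = 13.8292

$13.83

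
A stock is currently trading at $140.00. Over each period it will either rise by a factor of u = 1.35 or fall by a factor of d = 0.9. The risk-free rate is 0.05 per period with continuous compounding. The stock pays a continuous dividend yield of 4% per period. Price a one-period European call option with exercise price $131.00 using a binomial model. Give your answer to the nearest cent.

Per-period risk-free factor R = e^0.05 = 1.0513; dividend-adjusted growth = e^(0.05−0.04) = 1.0101.
Risk-neutral probability p = (1.0101 − 0.9)/(1.35 − 0.9) = 0.1101/0.4500 = 0.2446
Terminal stock prices: S_u = 189, S_d = 126
Terminal payoffs (S − K): max(58, 0) = 58, max(-5, 0) = 0
Node 0 (S = 140): V_0 = e^(−0.05)·[0.2446·58.0000 + 0.7554·0.0000] = 13.4925

$13.49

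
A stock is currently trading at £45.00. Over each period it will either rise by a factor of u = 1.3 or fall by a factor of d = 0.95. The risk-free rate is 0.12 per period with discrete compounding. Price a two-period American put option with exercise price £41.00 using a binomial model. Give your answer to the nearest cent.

£0.08

Risk-neutral probability p = (1 + 0.12 − 0.95)/(1.3 − 0.95) = 0.1700/0.3500 = 0.4857
Terminal stock prices: S_uu = 76.05, S_ud = 55.57, S_dd = 40.61
Terminal payoffs (K − S): max(-35.05, 0) = 0, max(-14.57, 0) = 0, max(0.3875, 0) = 0.3875
Node u (S = 58.5): continuation = 1/1.12·[0.4857·0.0000 + 0.5143·0.0000] = 0.0000; exercise value = 0.0000 ≤ continuation, so V_u = 0.0000
Node d (S = 42.75): continuation = 1/1.12·[0.4857·0.0000 + 0.5143·0.3875] = 0.1779; exercise value = 0.0000 ≤ continuation, so V_d = 0.1779
Node 0 (S = 45): continuation = 1/1.12·[0.4857·0.0000 + 0.5143·0.1779] = 0.0817; exercise value = 0.0000 ≤ continuation, so V_0 = 0.0817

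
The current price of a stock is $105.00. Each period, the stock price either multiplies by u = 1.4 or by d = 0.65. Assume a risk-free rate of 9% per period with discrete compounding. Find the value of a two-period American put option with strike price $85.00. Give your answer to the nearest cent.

Risk-neutral probability p = (1 + 0.09 − 0.65)/(1.4 − 0.65) = 0.4400/0.7500 = 0.5867
Terminal stock prices: S_uu = 205.8, S_ud = 95.55, S_dd = 44.36
Terminal payoffs (K − S): max(-120.8, 0) = 0, max(-10.55, 0) = 0, max(40.64, 0) = 40.64
Node u (S = 147): continuation = 1/1.09·[0.5867·0.0000 + 0.4133·0.0000] = 0.0000; exercise value = 0.0000 ≤ continuation, so V_u = 0.0000
Node d (S = 68.25): continuation = 1/1.09·[0.5867·0.0000 + 0.4133·40.6375] = 15.4099; exercise value = 16.7500 > continuation, so V_d = 16.7500 (exercise)
Node 0 (S = 105): continuation = 1/1.09·[0.5867·0.0000 + 0.4133·16.7500] = 6.3517; exercise value = 0.0000 ≤ continuation, so V_0 = 6.3517

$6.35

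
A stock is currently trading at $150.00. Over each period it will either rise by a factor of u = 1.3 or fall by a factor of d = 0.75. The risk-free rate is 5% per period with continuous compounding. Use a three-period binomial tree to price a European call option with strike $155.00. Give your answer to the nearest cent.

Risk-neutral probability p = (e^0.05 − 0.75)/(1.3 − 0.75) = 0.3013/0.5500 = 0.5478
Terminal stock prices: S_uuu = 329.6, S_uud = 190.1, S_udd = 109.7, S_ddd = 63.28
Terminal payoffs (S − K): max(174.6, 0) = 174.6, max(35.13, 0) = 35.13, max(-45.31, 0) = 0, max(-91.72, 0) = 0
Node uu (S = 253.5): V_uu = e^(−0.05)·[0.5478·174.5500 + 0.4522·35.1250] = 106.0594
Node ud (S = 146.2): V_ud = e^(−0.05)·[0.5478·35.1250 + 0.4522·0.0000] = 18.3019
Node dd (S = 84.38): V_dd = e^(−0.05)·[0.5478·0.0000 + 0.4522·0.0000] = 0.0000
Node u (S = 195): V_u = e^(−0.05)·[0.5478·106.0594 + 0.4522·18.3019] = 63.1354
Node d (S = 112.5): V_d = e^(−0.05)·[0.5478·18.3019 + 0.4522·0.0000] = 9.5362
Node 0 (S = 150): V_0 = e^(−0.05)·[0.5478·63.1354 + 0.4522·9.5362] = 36.9991

$37.00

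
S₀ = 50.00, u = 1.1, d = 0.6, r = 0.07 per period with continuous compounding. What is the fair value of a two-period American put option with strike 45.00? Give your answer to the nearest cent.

1.31

Risk-neutral probability p = (e^0.07 − 0.6)/(1.1 − 0.6) = 0.4725/0.5000 = 0.9450
Terminal stock prices: S_uu = 60.5, S_ud = 33, S_dd = 18
Terminal payoffs (K − S): max(-15.5, 0) = 0, max(12, 0) = 12, max(27, 0) = 27
Node u (S = 55): continuation = e^(−0.07)·[0.9450·0.0000 + 0.0550·12.0000] = 0.6152; exercise value = 0.0000 ≤ continuation, so V_u = 0.6152
Node d (S = 30): continuation = e^(−0.07)·[0.9450·12.0000 + 0.0550·27.0000] = 11.9577; exercise value = 15.0000 > continuation, so V_d = 15.0000 (exercise)
Node 0 (S = 50): continuation = e^(−0.07)·[0.9450·0.6152 + 0.0550·15.0000] = 1.3111; exercise value = 0.0000 ≤ continuation, so V_0 = 1.3111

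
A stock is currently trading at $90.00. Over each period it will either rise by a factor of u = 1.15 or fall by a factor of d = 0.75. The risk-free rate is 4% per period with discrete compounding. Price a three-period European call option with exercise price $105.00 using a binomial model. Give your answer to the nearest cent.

$10.80

Risk-neutral probability p = (1 + 0.04 − 0.75)/(1.15 − 0.75) = 0.2900/0.4000 = 0.7250
Terminal stock prices: S_uuu = 136.9, S_uud = 89.27, S_udd = 58.22, S_ddd = 37.97
Terminal payoffs (S − K): max(31.88, 0) = 31.88, max(-15.73, 0) = 0, max(-46.78, 0) = 0, max(-67.03, 0) = 0
Node uu (S = 119): V_uu = 1/1.04·[0.7250·31.8787 + 0.2750·0.0000] = 22.2232
Node ud (S = 77.62): V_ud = 1/1.04·[0.7250·0.0000 + 0.2750·0.0000] = 0.0000
Node dd (S = 50.62): V_dd = 1/1.04·[0.7250·0.0000 + 0.2750·0.0000] = 0.0000
Node u (S = 103.5): V_u = 1/1.04·[0.7250·22.2232 + 0.2750·0.0000] = 15.4921
Node d (S = 67.5): V_d = 1/1.04·[0.7250·0.0000 + 0.2750·0.0000] = 0.0000
Node 0 (S = 90): V_0 = 1/1.04·[0.7250·15.4921 + 0.2750·0.0000] = 10.7998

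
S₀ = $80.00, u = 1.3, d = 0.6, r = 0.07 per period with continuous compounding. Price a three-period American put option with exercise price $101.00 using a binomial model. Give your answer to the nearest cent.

$25.81

Risk-neutral probability p = (e^0.07 − 0.6)/(1.3 − 0.6) = 0.4725/0.7000 = 0.6750
Terminal stock prices: S_uuu = 175.8, S_uud = 81.12, S_udd = 37.44, S_ddd = 17.28
Terminal payoffs (K − S): max(-74.76, 0) = 0, max(19.88, 0) = 19.88, max(63.56, 0) = 63.56, max(83.72, 0) = 83.72
Node uu (S = 135.2): continuation = e^(−0.07)·[0.6750·0.0000 + 0.3250·19.8800] = 6.0240; exercise value = 0.0000 ≤ continuation, so V_uu = 6.0240
Node ud (S = 62.4): continuation = e^(−0.07)·[0.6750·19.8800 + 0.3250·63.5600] = 31.7718; exercise value = 38.6000 > continuation, so V_ud = 38.6000 (exercise)
Node dd (S = 28.8): continuation = e^(−0.07)·[0.6750·63.5600 + 0.3250·83.7200] = 65.3718; exercise value = 72.2000 > continuation, so V_dd = 72.2000 (exercise)
Node u (S = 104): continuation = e^(−0.07)·[0.6750·6.0240 + 0.3250·38.6000] = 15.4878; exercise value = 0.0000 ≤ continuation, so V_u = 15.4878
Node d (S = 48): continuation = e^(−0.07)·[0.6750·38.6000 + 0.3250·72.2000] = 46.1718; exercise value = 53.0000 > continuation, so V_d = 53.0000 (exercise)
Node 0 (S = 80): continuation = e^(−0.07)·[0.6750·15.4878 + 0.3250·53.0000] = 25.8076; exercise value = 21.0000 ≤ continuation, so V_0 = 25.8076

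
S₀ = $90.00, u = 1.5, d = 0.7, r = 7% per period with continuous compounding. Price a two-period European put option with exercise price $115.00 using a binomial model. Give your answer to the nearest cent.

Risk-neutral probability p = (e^0.07 − 0.7)/(1.5 − 0.7) = 0.3725/0.8000 = 0.4656
Terminal stock prices: S_uu = 202.5, S_ud = 94.5, S_dd = 44.1
Terminal payoffs (K − S): max(-87.5, 0) = 0, max(20.5, 0) = 20.5, max(70.9, 0) = 70.9
Node u (S = 135): V_u = e^(−0.07)·[0.4656·0.0000 + 0.5344·20.5000] = 10.2139
Node d (S = 63): V_d = e^(−0.07)·[0.4656·20.5000 + 0.5344·70.9000] = 44.2253
Node 0 (S = 90): V_0 = e^(−0.07)·[0.4656·10.2139 + 0.5344·44.2253] = 26.4692

$26.47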